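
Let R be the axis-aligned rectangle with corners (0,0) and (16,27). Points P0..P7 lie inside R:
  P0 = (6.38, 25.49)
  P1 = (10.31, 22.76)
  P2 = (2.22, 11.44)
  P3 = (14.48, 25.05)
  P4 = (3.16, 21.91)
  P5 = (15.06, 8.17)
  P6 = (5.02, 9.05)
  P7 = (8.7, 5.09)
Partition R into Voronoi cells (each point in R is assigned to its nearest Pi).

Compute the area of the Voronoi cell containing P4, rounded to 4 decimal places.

1. box [0,16]×[0,27]: [(0, 0) (16, 0) (16, 27) (0, 27)]
2. ⊥bis P4·P0 via (4.77,23.7): [(0, 0) (16, 0) (16, 13.5993) (1.1011, 27) (0, 27)]  |A|=332.1717
3. ⊥bis P4·P1 via (6.735,22.335): [(0, 0) (9.3902, 0) (6.7886, 21.8844) (1.1011, 27) (0, 27)]  |A|=197.2115
4. ⊥bis P4·P2 via (2.69,16.675): [(0, 16.9165) (7.4588, 16.2469) (6.7886, 21.8844) (1.1011, 27) (0, 27)]  |A|=57.8427
5. ⊥bis P4·P3 via (8.82,23.48): [(0, 16.9165) (7.4588, 16.2469) (6.7886, 21.8844) (1.1011, 27) (0, 27)]  |A|=57.8427
6. ⊥bis P4·P5 via (9.11,15.04): [(0, 16.9165) (7.4588, 16.2469) (6.7886, 21.8844) (1.1011, 27) (0, 27)]  |A|=57.8427
7. ⊥bis P4·P6 via (4.09,15.48): [(0, 16.9165) (7.4588, 16.2469) (6.7886, 21.8844) (1.1011, 27) (0, 27)]  |A|=57.8427
8. ⊥bis P4·P7 via (5.93,13.5): [(0, 16.9165) (7.4588, 16.2469) (6.7886, 21.8844) (1.1011, 27) (0, 27)]  |A|=57.8427
9. canonical 5-gon: [(0, 16.9165) (7.4588, 16.2469) (6.7886, 21.8844) (1.1011, 27) (0, 27)]
10. shoelace: 57.8427

Area of P4's cell: 57.8427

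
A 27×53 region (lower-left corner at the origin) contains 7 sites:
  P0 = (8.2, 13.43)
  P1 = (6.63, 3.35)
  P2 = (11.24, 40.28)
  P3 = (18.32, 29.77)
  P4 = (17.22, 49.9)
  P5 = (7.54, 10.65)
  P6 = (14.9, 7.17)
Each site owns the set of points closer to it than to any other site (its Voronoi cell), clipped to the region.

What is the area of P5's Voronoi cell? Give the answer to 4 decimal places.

Area of P5's cell: 60.3510

1. box [0,27]×[0,53]: [(0, 0) (27, 0) (27, 53) (0, 53)]
2. ⊥bis P5·P0 via (7.87,12.04): [(0, 13.9084) (0, 0) (27, 0) (27, 7.4983)]  |A|=288.9913
3. ⊥bis P5·P1 via (7.085,7): [(0, 13.9084) (0, 7.8832) (27, 4.5174) (27, 7.4983)]  |A|=121.5826
4. ⊥bis P5·P2 via (9.39,25.465): [(0, 13.9084) (0, 7.8832) (27, 4.5174) (27, 7.4983)]  |A|=121.5826
5. ⊥bis P5·P3 via (12.93,20.21): [(0, 13.9084) (0, 7.8832) (27, 4.5174) (27, 7.4983)]  |A|=121.5826
6. ⊥bis P5·P4 via (12.38,30.275): [(0, 13.9084) (0, 7.8832) (27, 4.5174) (27, 7.4983)]  |A|=121.5826
7. ⊥bis P5·P6 via (11.22,8.91): [(12.2125, 11.0091) (0, 13.9084) (0, 7.8832) (10.137, 6.6195)]  |A|=60.351
8. canonical 4-gon: [(12.2125, 11.0091) (0, 13.9084) (0, 7.8832) (10.137, 6.6195)]
9. shoelace: 60.351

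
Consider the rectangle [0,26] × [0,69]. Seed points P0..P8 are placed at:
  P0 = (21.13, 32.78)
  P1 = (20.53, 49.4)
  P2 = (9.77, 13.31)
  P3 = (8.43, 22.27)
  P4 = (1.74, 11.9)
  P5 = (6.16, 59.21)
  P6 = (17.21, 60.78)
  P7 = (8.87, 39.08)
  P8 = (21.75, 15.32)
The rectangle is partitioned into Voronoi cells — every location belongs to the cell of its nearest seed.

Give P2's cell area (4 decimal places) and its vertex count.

Area of P2's cell: 183.9518 (4 vertices)

1. box [0,26]×[0,69]: [(0, 0) (26, 0) (26, 69) (0, 69)]
2. ⊥bis P2·P0 via (15.45,23.045): [(0, 32.0595) (0, 0) (26, 0) (26, 16.8895)]  |A|=636.3365
3. ⊥bis P2·P1 via (15.15,31.355): [(0, 32.0595) (0, 0) (26, 0) (26, 16.8895)]  |A|=636.3365
4. ⊥bis P2·P3 via (9.1,17.79): [(21.3235, 19.6181) (0, 16.4291) (0, 0) (26, 0) (26, 16.8895)]  |A|=469.6892
5. ⊥bis P2·P4 via (5.755,12.605): [(21.3235, 19.6181) (4.9534, 17.1699) (7.9683, 0) (26, 0) (26, 16.8895)]  |A|=360.5913
6. ⊥bis P2·P5 via (7.965,36.26): [(21.3235, 19.6181) (4.9534, 17.1699) (7.9683, 0) (26, 0) (26, 16.8895)]  |A|=360.5913
7. ⊥bis P2·P6 via (13.49,37.045): [(21.3235, 19.6181) (4.9534, 17.1699) (7.9683, 0) (26, 0) (26, 16.8895)]  |A|=360.5913
8. ⊥bis P2·P7 via (9.32,26.195): [(21.3235, 19.6181) (4.9534, 17.1699) (7.9683, 0) (26, 0) (26, 16.8895)]  |A|=360.5913
9. ⊥bis P2·P8 via (15.76,14.315): [(15.0282, 18.6766) (4.9534, 17.1699) (7.9683, 0) (18.1618, 0)]  |A|=183.9518
10. canonical 4-gon: [(15.0282, 18.6766) (4.9534, 17.1699) (7.9683, 0) (18.1618, 0)]
11. shoelace: 183.9518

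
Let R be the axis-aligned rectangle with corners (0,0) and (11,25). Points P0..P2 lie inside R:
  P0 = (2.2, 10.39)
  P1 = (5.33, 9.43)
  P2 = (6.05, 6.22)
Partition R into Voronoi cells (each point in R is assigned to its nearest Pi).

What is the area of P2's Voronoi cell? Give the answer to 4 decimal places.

Area of P2's cell: 82.5935

1. box [0,11]×[0,25]: [(0, 0) (11, 0) (11, 25) (0, 25)]
2. ⊥bis P2·P0 via (4.125,8.305): [(0, 4.4965) (0, 0) (11, 0) (11, 14.6524)]  |A|=105.3193
3. ⊥bis P2·P1 via (5.69,7.825): [(2.9361, 7.2073) (0, 4.4965) (0, 0) (11, 0) (11, 9.016)]  |A|=82.5935
4. canonical 5-gon: [(2.9361, 7.2073) (0, 4.4965) (0, 0) (11, 0) (11, 9.016)]
5. shoelace: 82.5935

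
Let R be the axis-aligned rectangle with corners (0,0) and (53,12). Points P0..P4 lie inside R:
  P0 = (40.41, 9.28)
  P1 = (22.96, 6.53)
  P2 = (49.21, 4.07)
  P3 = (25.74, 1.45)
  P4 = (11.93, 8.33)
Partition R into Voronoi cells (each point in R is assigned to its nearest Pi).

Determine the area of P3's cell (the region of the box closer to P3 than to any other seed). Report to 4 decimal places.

Area of P3's cell: 75.4823

1. box [0,53]×[0,12]: [(0, 0) (53, 0) (53, 12) (0, 12)]
2. ⊥bis P3·P0 via (33.075,5.365): [(0, 0) (35.9385, 0) (29.5336, 12) (0, 12)]  |A|=392.8329
3. ⊥bis P3·P1 via (24.35,3.99): [(17.0589, 0) (35.9385, 0) (31.6706, 7.9962)]  |A|=75.4823
4. ⊥bis P3·P2 via (37.475,2.76): [(17.0589, 0) (35.9385, 0) (31.6706, 7.9962)]  |A|=75.4823
5. ⊥bis P3·P4 via (18.835,4.89): [(17.0589, 0) (35.9385, 0) (31.6706, 7.9962)]  |A|=75.4823
6. canonical 3-gon: [(17.0589, 0) (35.9385, 0) (31.6706, 7.9962)]
7. shoelace: 75.4823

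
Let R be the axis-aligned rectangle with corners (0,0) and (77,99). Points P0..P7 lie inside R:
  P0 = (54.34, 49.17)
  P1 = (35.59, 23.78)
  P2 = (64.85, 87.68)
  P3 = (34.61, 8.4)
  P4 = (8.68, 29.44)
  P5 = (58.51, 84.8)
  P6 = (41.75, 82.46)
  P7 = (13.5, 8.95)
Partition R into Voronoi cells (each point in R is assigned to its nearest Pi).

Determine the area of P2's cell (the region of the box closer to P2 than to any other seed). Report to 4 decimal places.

Area of P2's cell: 458.5072

1. box [0,77]×[0,99]: [(0, 0) (77, 0) (77, 99) (0, 99)]
2. ⊥bis P2·P0 via (59.595,68.425): [(0, 84.6894) (77, 63.6749) (77, 99) (0, 99)]  |A|=1910.9732
3. ⊥bis P2·P1 via (50.22,55.73): [(0, 84.6894) (77, 63.6749) (77, 99) (0, 99)]  |A|=1910.9732
4. ⊥bis P2·P3 via (49.73,48.04): [(0, 84.6894) (77, 63.6749) (77, 99) (0, 99)]  |A|=1910.9732
5. ⊥bis P2·P4 via (36.765,58.56): [(0, 94.0183) (13.4899, 81.0078) (77, 63.6749) (77, 99) (0, 99)]  |A|=1848.0506
6. ⊥bis P2·P5 via (61.68,86.24): [(71.2129, 65.2543) (77, 63.6749) (77, 99) (55.8837, 99)]  |A|=458.5072
7. ⊥bis P2·P6 via (53.3,85.07): [(71.2129, 65.2543) (77, 63.6749) (77, 99) (55.8837, 99)]  |A|=458.5072
8. ⊥bis P2·P7 via (39.175,48.315): [(71.2129, 65.2543) (77, 63.6749) (77, 99) (55.8837, 99)]  |A|=458.5072
9. canonical 4-gon: [(71.2129, 65.2543) (77, 63.6749) (77, 99) (55.8837, 99)]
10. shoelace: 458.5072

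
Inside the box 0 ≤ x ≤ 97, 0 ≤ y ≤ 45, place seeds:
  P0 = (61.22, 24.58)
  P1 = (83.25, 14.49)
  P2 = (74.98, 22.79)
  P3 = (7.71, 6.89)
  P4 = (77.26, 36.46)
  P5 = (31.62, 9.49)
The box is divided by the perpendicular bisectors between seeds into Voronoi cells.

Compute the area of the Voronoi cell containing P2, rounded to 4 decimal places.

1. box [0,97]×[0,45]: [(0, 0) (97, 0) (97, 45) (0, 45)]
2. ⊥bis P2·P0 via (68.1,23.685): [(65.0189, 0) (97, 0) (97, 45) (70.8728, 45)]  |A|=1307.4369
3. ⊥bis P2·P1 via (79.115,18.64): [(65.7056, 5.2791) (97, 36.4604) (97, 45) (70.8728, 45)]  |A|=652.5193
4. ⊥bis P2·P3 via (41.345,14.84): [(65.7056, 5.2791) (97, 36.4604) (97, 45) (70.8728, 45)]  |A|=652.5193
5. ⊥bis P2·P4 via (76.12,29.625): [(69.0266, 30.8081) (65.7056, 5.2791) (88.1295, 27.6219)]  |A|=249.1296
6. ⊥bis P2·P5 via (53.3,16.14): [(69.0266, 30.8081) (65.7056, 5.2791) (88.1295, 27.6219)]  |A|=249.1296
7. canonical 3-gon: [(69.0266, 30.8081) (65.7056, 5.2791) (88.1295, 27.6219)]
8. shoelace: 249.1296

Area of P2's cell: 249.1296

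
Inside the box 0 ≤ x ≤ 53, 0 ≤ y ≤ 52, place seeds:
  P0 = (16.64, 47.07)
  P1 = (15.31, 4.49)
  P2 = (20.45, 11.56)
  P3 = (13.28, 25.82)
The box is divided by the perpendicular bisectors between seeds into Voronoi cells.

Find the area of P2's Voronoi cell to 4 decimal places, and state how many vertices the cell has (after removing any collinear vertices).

Area of P2's cell: 972.1739 (5 vertices)

1. box [0,53]×[0,52]: [(0, 0) (53, 0) (53, 52) (0, 52)]
2. ⊥bis P2·P0 via (18.545,29.315): [(0, 27.3252) (0, 0) (53, 0) (53, 33.0118)]  |A|=1598.9316
3. ⊥bis P2·P1 via (17.88,8.025): [(0, 27.3252) (0, 21.024) (28.9183, 0) (53, 0) (53, 33.0118)]  |A|=1294.9421
4. ⊥bis P2·P3 via (16.865,18.69): [(43.2732, 31.9682) (8.793, 14.6314) (28.9183, 0) (53, 0) (53, 33.0118)]  |A|=972.1739
5. canonical 5-gon: [(43.2732, 31.9682) (8.793, 14.6314) (28.9183, 0) (53, 0) (53, 33.0118)]
6. shoelace: 972.1739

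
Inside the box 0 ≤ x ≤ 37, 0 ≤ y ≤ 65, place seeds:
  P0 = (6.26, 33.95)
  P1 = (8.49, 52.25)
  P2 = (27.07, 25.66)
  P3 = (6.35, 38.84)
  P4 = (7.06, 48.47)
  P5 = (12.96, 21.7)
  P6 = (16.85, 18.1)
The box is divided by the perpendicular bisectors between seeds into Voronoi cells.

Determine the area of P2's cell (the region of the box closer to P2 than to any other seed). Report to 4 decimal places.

Area of P2's cell: 579.0007

1. box [0,37]×[0,65]: [(0, 0) (37, 0) (37, 65) (0, 65)]
2. ⊥bis P2·P0 via (16.665,29.805): [(4.7917, 0) (37, 0) (37, 65) (30.6855, 65)]  |A|=1251.9912
3. ⊥bis P2·P1 via (17.78,38.955): [(21.286, 41.4048) (4.7917, 0) (37, 0) (37, 52.3851)]  |A|=1078.3803
4. ⊥bis P2·P3 via (16.71,32.25): [(23.5315, 42.9739) (19.1957, 36.1577) (4.7917, 0) (37, 0) (37, 52.3851)]  |A|=1074.1291
5. ⊥bis P2·P4 via (17.065,37.065): [(24.8548, 43.8986) (23.1915, 42.4395) (19.1957, 36.1577) (4.7917, 0) (37, 0) (37, 52.3851)]  |A|=1073.9326
6. ⊥bis P2·P5 via (20.015,23.68): [(24.8548, 43.8986) (23.1915, 42.4395) (19.1957, 36.1577) (17.6219, 32.207) (26.6608, 0) (37, 0) (37, 52.3851)]  |A|=721.7628
7. ⊥bis P2·P6 via (21.96,21.88): [(24.8548, 43.8986) (23.1915, 42.4395) (19.1957, 36.1577) (17.6219, 32.207) (19.6399, 25.0164) (37, 1.5481) (37, 52.3851)]  |A|=579.0007
8. canonical 7-gon: [(24.8548, 43.8986) (23.1915, 42.4395) (19.1957, 36.1577) (17.6219, 32.207) (19.6399, 25.0164) (37, 1.5481) (37, 52.3851)]
9. shoelace: 579.0007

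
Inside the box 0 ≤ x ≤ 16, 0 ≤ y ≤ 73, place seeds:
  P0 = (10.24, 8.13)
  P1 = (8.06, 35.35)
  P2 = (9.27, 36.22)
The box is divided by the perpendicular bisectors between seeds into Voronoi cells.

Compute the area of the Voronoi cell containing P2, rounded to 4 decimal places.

1. box [0,16]×[0,73]: [(0, 0) (16, 0) (16, 73) (0, 73)]
2. ⊥bis P2·P0 via (9.755,22.175): [(0, 21.8381) (16, 22.3907) (16, 73) (0, 73)]  |A|=814.1697
3. ⊥bis P2·P1 via (8.665,35.785): [(0, 47.8363) (16, 25.5834) (16, 73) (0, 73)]  |A|=580.6418
4. canonical 4-gon: [(0, 47.8363) (16, 25.5834) (16, 73) (0, 73)]
5. shoelace: 580.6418

Area of P2's cell: 580.6418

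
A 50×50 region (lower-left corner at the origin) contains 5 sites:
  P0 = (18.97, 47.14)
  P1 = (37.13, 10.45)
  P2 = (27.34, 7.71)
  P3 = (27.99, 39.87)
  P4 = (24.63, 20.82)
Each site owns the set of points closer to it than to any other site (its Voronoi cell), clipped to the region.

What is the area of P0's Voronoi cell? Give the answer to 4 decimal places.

1. box [0,50]×[0,50]: [(0, 0) (50, 0) (50, 50) (0, 50)]
2. ⊥bis P0·P1 via (28.05,28.795): [(0, 14.9114) (50, 39.6593) (50, 50) (0, 50)]  |A|=1135.7311
3. ⊥bis P0·P2 via (23.155,27.425): [(0, 22.5098) (26.8794, 28.2156) (50, 39.6593) (50, 50) (0, 50)]  |A|=1033.6117
4. ⊥bis P0·P3 via (23.48,43.505): [(0, 22.5098) (7.9118, 24.1892) (28.7149, 50) (0, 50)]  |A|=479.3244
5. ⊥bis P0·P4 via (21.8,33.98): [(0, 29.292) (14.5456, 32.42) (28.7149, 50) (0, 50)]  |A|=403.0094
6. canonical 4-gon: [(0, 29.292) (14.5456, 32.42) (28.7149, 50) (0, 50)]
7. shoelace: 403.0094

Area of P0's cell: 403.0094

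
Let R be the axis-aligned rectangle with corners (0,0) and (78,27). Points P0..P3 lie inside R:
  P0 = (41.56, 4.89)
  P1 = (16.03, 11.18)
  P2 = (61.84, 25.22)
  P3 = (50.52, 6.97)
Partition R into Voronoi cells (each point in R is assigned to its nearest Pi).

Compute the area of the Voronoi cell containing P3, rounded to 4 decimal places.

Area of P3's cell: 431.2558

1. box [0,78]×[0,27]: [(0, 0) (78, 0) (78, 27) (0, 27)]
2. ⊥bis P3·P0 via (46.04,5.93): [(47.4166, 0) (78, 0) (78, 27) (41.1487, 27)]  |A|=910.3677
3. ⊥bis P3·P1 via (33.275,9.075): [(47.4166, 0) (78, 0) (78, 27) (41.1487, 27)]  |A|=910.3677
4. ⊥bis P3·P2 via (56.18,16.095): [(41.5776, 25.1525) (47.4166, 0) (78, 0) (78, 2.5606)]  |A|=431.2558
5. canonical 4-gon: [(41.5776, 25.1525) (47.4166, 0) (78, 0) (78, 2.5606)]
6. shoelace: 431.2558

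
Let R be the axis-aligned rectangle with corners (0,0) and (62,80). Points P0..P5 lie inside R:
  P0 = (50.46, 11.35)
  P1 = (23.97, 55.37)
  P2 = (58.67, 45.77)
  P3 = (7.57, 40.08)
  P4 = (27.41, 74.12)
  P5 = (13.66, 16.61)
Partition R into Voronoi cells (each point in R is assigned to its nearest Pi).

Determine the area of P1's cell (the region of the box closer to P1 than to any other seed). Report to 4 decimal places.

Area of P1's cell: 861.2087

1. box [0,62]×[0,80]: [(0, 0) (62, 0) (62, 80) (0, 80)]
2. ⊥bis P1·P0 via (37.215,33.36): [(0, 10.9651) (62, 48.2749) (62, 80) (0, 80)]  |A|=3123.5608
3. ⊥bis P1·P2 via (41.32,50.57): [(0, 10.9651) (36.4277, 32.8862) (49.462, 80) (0, 80)]  |A|=2422.5623
4. ⊥bis P1·P3 via (15.77,47.725): [(0, 64.6398) (32.0567, 30.2559) (36.4277, 32.8862) (49.462, 80) (0, 80)]  |A|=1562.243
5. ⊥bis P1·P4 via (25.69,64.745): [(0, 69.4583) (0, 64.6398) (32.0567, 30.2559) (36.4277, 32.8862) (44.2972, 61.3312)]  |A|=867.0602
6. ⊥bis P1·P5 via (18.815,35.99): [(0, 69.4583) (0, 64.6398) (29.3146, 33.1972) (34.6056, 31.7898) (36.4277, 32.8862) (44.2972, 61.3312)]  |A|=861.2087
7. canonical 6-gon: [(0, 69.4583) (0, 64.6398) (29.3146, 33.1972) (34.6056, 31.7898) (36.4277, 32.8862) (44.2972, 61.3312)]
8. shoelace: 861.2087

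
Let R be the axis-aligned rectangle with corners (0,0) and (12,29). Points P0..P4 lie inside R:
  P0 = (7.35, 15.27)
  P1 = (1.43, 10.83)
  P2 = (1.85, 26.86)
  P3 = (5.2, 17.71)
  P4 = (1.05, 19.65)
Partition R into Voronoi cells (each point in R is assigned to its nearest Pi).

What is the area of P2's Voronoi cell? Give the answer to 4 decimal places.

1. box [0,12]×[0,29]: [(0, 0) (12, 0) (12, 29) (0, 29)]
2. ⊥bis P2·P0 via (4.6,21.065): [(0, 18.8821) (12, 24.5766) (12, 29) (0, 29)]  |A|=87.2476
3. ⊥bis P2·P1 via (1.64,18.845): [(0, 18.888) (0.0118, 18.8877) (12, 24.5766) (12, 29) (0, 29)]  |A|=87.2476
4. ⊥bis P2·P3 via (3.525,22.285): [(0, 20.9944) (12, 25.3879) (12, 29) (0, 29)]  |A|=69.7062
5. ⊥bis P2·P4 via (1.45,23.255): [(0, 23.4159) (5.0756, 22.8527) (12, 25.3879) (12, 29) (0, 29)]  |A|=63.561
6. canonical 5-gon: [(0, 23.4159) (5.0756, 22.8527) (12, 25.3879) (12, 29) (0, 29)]
7. shoelace: 63.561

Area of P2's cell: 63.5610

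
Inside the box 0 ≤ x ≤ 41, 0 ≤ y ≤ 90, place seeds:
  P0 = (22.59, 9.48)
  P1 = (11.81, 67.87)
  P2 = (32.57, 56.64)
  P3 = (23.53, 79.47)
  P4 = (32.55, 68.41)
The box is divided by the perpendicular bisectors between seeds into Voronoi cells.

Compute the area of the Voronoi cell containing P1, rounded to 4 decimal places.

Area of P1's cell: 793.8896

1. box [0,41]×[0,90]: [(0, 0) (41, 0) (41, 90) (0, 90)]
2. ⊥bis P1·P0 via (17.2,38.675): [(0, 35.4995) (41, 43.069) (41, 90) (0, 90)]  |A|=2079.3458
3. ⊥bis P1·P2 via (22.19,62.255): [(0, 35.4995) (8.573, 37.0823) (37.1985, 90) (0, 90)]  |A|=1217.8451
4. ⊥bis P1·P3 via (17.67,73.67): [(0, 35.4995) (8.573, 37.0823) (24.5854, 66.6831) (1.5072, 90) (0, 90)]  |A|=801.7401
5. ⊥bis P1·P4 via (22.18,68.14): [(0, 35.4995) (8.573, 37.0823) (22.3266, 62.5076) (22.154, 69.1396) (1.5072, 90) (0, 90)]  |A|=793.8896
6. canonical 6-gon: [(0, 35.4995) (8.573, 37.0823) (22.3266, 62.5076) (22.154, 69.1396) (1.5072, 90) (0, 90)]
7. shoelace: 793.8896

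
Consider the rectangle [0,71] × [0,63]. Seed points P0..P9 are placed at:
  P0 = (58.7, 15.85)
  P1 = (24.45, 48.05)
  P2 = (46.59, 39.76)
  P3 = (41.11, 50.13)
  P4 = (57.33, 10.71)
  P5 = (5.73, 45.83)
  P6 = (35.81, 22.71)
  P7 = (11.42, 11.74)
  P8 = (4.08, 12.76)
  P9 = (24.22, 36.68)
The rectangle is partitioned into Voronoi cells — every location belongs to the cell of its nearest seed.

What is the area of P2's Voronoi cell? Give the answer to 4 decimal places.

1. box [0,71]×[0,63]: [(0, 0) (71, 0) (71, 63) (0, 63)]
2. ⊥bis P2·P0 via (52.645,27.805): [(0, 1.1412) (71, 37.1015) (71, 63) (0, 63)]  |A|=3115.3838
3. ⊥bis P2·P1 via (35.52,43.905): [(24.0731, 13.3338) (71, 37.1015) (71, 63) (42.6698, 63)]  |A|=1311.1943
4. ⊥bis P2·P3 via (43.85,44.945): [(33.9506, 39.7137) (24.0731, 13.3338) (71, 37.1015) (71, 59.2923)]  |A|=912.659
5. ⊥bis P2·P4 via (51.96,25.235): [(33.9506, 39.7137) (24.7646, 15.1807) (35.7066, 19.226) (71, 37.1015) (71, 59.2923)]  |A|=903.9536
6. ⊥bis P2·P5 via (26.16,42.795): [(33.9506, 39.7137) (24.7646, 15.1807) (35.7066, 19.226) (71, 37.1015) (71, 59.2923)]  |A|=903.9536
7. ⊥bis P2·P6 via (41.2,31.235): [(33.9506, 39.7137) (32.7713, 36.5641) (49.3025, 26.1121) (71, 37.1015) (71, 59.2923)]  |A|=675.1893
8. ⊥bis P2·P7 via (29.005,25.75): [(33.9506, 39.7137) (32.7713, 36.5641) (49.3025, 26.1121) (71, 37.1015) (71, 59.2923)]  |A|=675.1893
9. ⊥bis P2·P8 via (25.335,26.26): [(33.9506, 39.7137) (32.7713, 36.5641) (49.3025, 26.1121) (71, 37.1015) (71, 59.2923)]  |A|=675.1893
10. ⊥bis P2·P9 via (35.405,38.22): [(35.1146, 40.3288) (35.9059, 34.5823) (49.3025, 26.1121) (71, 37.1015) (71, 59.2923)]  |A|=665.4965
11. canonical 5-gon: [(35.1146, 40.3288) (35.9059, 34.5823) (49.3025, 26.1121) (71, 37.1015) (71, 59.2923)]
12. shoelace: 665.4965

Area of P2's cell: 665.4965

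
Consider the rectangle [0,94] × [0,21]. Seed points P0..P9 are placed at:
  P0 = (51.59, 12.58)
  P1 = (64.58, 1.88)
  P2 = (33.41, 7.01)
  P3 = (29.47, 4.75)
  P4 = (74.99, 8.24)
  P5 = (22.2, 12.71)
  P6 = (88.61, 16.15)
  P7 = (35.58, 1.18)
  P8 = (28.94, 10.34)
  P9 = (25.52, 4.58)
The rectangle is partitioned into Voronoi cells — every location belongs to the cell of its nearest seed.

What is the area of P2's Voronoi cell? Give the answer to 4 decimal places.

1. box [0,94]×[0,21]: [(0, 0) (94, 0) (94, 21) (0, 21)]
2. ⊥bis P2·P0 via (42.5,9.795): [(0, 0) (45.501, 0) (39.067, 21) (0, 21)]  |A|=887.964
3. ⊥bis P2·P1 via (48.995,4.445): [(0, 0) (45.501, 0) (39.067, 21) (0, 21)]  |A|=887.964
4. ⊥bis P2·P3 via (31.44,5.88): [(34.8128, 0) (45.501, 0) (39.067, 21) (22.7671, 21)]  |A|=283.3751
5. ⊥bis P2·P4 via (54.2,7.625): [(34.8128, 0) (45.501, 0) (39.067, 21) (22.7671, 21)]  |A|=283.3751
6. ⊥bis P2·P5 via (27.805,9.86): [(28.4403, 11.1095) (34.8128, 0) (45.501, 0) (39.067, 21) (33.4694, 21)]  |A|=230.4495
7. ⊥bis P2·P6 via (61.01,11.58): [(28.4403, 11.1095) (34.8128, 0) (45.501, 0) (39.067, 21) (33.4694, 21)]  |A|=230.4495
8. ⊥bis P2·P7 via (34.495,4.095): [(28.4403, 11.1095) (32.8212, 3.472) (43.2482, 7.353) (39.067, 21) (33.4694, 21)]  |A|=169.1883
9. ⊥bis P2·P8 via (31.175,8.675): [(30.4189, 7.6601) (32.8212, 3.472) (43.2482, 7.353) (39.4428, 19.7733)]  |A|=105.5831
10. ⊥bis P2·P9 via (29.465,5.795): [(30.4189, 7.6601) (32.8212, 3.472) (43.2482, 7.353) (39.4428, 19.7733)]  |A|=105.5831
11. canonical 4-gon: [(30.4189, 7.6601) (32.8212, 3.472) (43.2482, 7.353) (39.4428, 19.7733)]
12. shoelace: 105.5831

Area of P2's cell: 105.5831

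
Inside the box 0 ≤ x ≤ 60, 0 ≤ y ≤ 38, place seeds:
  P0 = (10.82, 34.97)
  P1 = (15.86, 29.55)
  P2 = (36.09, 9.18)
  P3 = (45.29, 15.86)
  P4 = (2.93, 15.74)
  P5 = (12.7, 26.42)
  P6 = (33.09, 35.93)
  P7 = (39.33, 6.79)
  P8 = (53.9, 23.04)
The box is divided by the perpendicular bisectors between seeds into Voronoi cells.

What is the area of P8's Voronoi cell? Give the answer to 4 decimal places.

1. box [0,60]×[0,38]: [(0, 0) (60, 0) (60, 38) (0, 38)]
2. ⊥bis P8·P0 via (32.36,29.005): [(24.3277, 0) (60, 0) (60, 38) (34.851, 38)]  |A|=1155.6047
3. ⊥bis P8·P1 via (34.88,26.295): [(30.38, 0) (60, 0) (60, 38) (36.8831, 38)]  |A|=1002.0005
4. ⊥bis P8·P2 via (44.995,16.11): [(35.2746, 28.6007) (57.532, 0) (60, 0) (60, 38) (36.8831, 38)]  |A|=613.7172
5. ⊥bis P8·P3 via (49.595,19.45): [(36.4137, 35.2566) (60, 6.9727) (60, 38) (36.8831, 38)]  |A|=397.6198
6. ⊥bis P8·P4 via (28.415,19.39): [(36.4137, 35.2566) (60, 6.9727) (60, 38) (36.8831, 38)]  |A|=397.6198
7. ⊥bis P8·P5 via (33.3,24.73): [(36.4137, 35.2566) (60, 6.9727) (60, 38) (36.8831, 38)]  |A|=397.6198
8. ⊥bis P8·P6 via (43.495,29.485): [(42.5282, 27.9242) (60, 6.9727) (60, 38) (48.7693, 38)]  |A|=327.63
9. ⊥bis P8·P7 via (46.615,14.915): [(42.5282, 27.9242) (60, 6.9727) (60, 38) (48.7693, 38)]  |A|=327.63
10. canonical 4-gon: [(42.5282, 27.9242) (60, 6.9727) (60, 38) (48.7693, 38)]
11. shoelace: 327.63

Area of P8's cell: 327.6300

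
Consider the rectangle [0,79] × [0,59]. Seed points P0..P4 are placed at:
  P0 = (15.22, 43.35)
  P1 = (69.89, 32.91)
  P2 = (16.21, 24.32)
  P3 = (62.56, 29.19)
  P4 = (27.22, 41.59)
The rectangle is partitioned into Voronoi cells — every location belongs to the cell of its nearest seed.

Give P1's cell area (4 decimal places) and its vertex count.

1. box [0,79]×[0,59]: [(0, 0) (79, 0) (79, 59) (0, 59)]
2. ⊥bis P1·P0 via (42.555,38.13): [(35.2735, 0) (79, 0) (79, 59) (46.5404, 59)]  |A|=2247.4881
3. ⊥bis P1·P2 via (43.05,28.615): [(41.9959, 35.2022) (47.629, 0) (79, 0) (79, 59) (46.5404, 59)]  |A|=2030.0177
4. ⊥bis P1·P3 via (66.225,31.05): [(79, 5.8778) (79, 59) (52.0403, 59)]  |A|=716.0804
5. ⊥bis P1·P4 via (48.555,37.25): [(52.7107, 57.679) (79, 5.8778) (79, 59) (52.9794, 59)]  |A|=715.4601
6. canonical 4-gon: [(52.7107, 57.679) (79, 5.8778) (79, 59) (52.9794, 59)]
7. shoelace: 715.4601

Area of P1's cell: 715.4601 (4 vertices)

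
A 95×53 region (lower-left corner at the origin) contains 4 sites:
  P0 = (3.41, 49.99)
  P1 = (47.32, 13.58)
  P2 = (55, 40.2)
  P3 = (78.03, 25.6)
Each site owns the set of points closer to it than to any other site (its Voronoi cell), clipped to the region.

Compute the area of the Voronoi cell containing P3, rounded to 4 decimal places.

Area of P3's cell: 1427.6097

1. box [0,95]×[0,53]: [(0, 0) (95, 0) (95, 53) (0, 53)]
2. ⊥bis P3·P0 via (40.72,37.795): [(28.3665, 0) (95, 0) (95, 53) (45.6898, 53)]  |A|=3072.5075
3. ⊥bis P3·P1 via (62.675,19.59): [(70.3426, 0) (95, 0) (95, 53) (49.5982, 53)]  |A|=1856.5687
4. ⊥bis P3·P2 via (66.515,32.9): [(60.9199, 24.0742) (70.3426, 0) (95, 0) (95, 53) (79.2575, 53)]  |A|=1427.6097
5. canonical 5-gon: [(60.9199, 24.0742) (70.3426, 0) (95, 0) (95, 53) (79.2575, 53)]
6. shoelace: 1427.6097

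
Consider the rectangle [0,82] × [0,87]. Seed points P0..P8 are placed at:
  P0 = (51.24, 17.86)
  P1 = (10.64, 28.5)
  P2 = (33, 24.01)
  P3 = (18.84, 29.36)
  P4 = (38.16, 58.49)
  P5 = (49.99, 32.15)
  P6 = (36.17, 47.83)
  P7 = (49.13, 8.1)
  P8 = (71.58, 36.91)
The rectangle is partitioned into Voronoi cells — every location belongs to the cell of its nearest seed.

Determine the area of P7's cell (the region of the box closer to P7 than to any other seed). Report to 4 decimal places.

Area of P7's cell: 557.3525

1. box [0,82]×[0,87]: [(0, 0) (82, 0) (82, 87) (0, 87)]
2. ⊥bis P7·P0 via (50.185,12.98): [(0, 23.8294) (0, 0) (82, 0) (82, 6.102)]  |A|=1227.1867
3. ⊥bis P7·P1 via (29.885,18.3): [(29.4421, 17.4644) (20.1859, 0) (82, 0) (82, 6.102)]  |A|=700.1258
4. ⊥bis P7·P2 via (41.065,16.055): [(40.168, 15.1456) (25.229, 0) (82, 0) (82, 6.102)]  |A|=557.5434
5. ⊥bis P7·P3 via (33.985,18.73): [(40.168, 15.1456) (25.229, 0) (82, 0) (82, 6.102)]  |A|=557.5434
6. ⊥bis P7·P4 via (43.645,33.295): [(40.168, 15.1456) (25.229, 0) (82, 0) (82, 6.102)]  |A|=557.5434
7. ⊥bis P7·P5 via (49.56,20.125): [(40.168, 15.1456) (25.229, 0) (82, 0) (82, 6.102)]  |A|=557.5434
8. ⊥bis P7·P6 via (42.65,27.965): [(40.168, 15.1456) (25.229, 0) (82, 0) (82, 6.102)]  |A|=557.5434
9. ⊥bis P7·P8 via (60.355,22.505): [(81.1765, 6.28) (40.168, 15.1456) (25.229, 0) (82, 0) (82, 5.6383)]  |A|=557.3525
10. canonical 5-gon: [(81.1765, 6.28) (40.168, 15.1456) (25.229, 0) (82, 0) (82, 5.6383)]
11. shoelace: 557.3525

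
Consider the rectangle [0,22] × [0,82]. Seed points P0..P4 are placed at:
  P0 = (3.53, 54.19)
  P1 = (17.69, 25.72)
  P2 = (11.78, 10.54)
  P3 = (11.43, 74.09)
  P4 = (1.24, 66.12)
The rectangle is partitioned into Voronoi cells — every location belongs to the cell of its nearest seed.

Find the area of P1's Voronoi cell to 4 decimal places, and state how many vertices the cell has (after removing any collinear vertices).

Area of P1's cell: 452.4263 (4 vertices)

1. box [0,22]×[0,82]: [(0, 0) (22, 0) (22, 82) (0, 82)]
2. ⊥bis P1·P0 via (10.61,39.955): [(0, 34.678) (0, 0) (22, 0) (22, 45.62)]  |A|=883.2774
3. ⊥bis P1·P2 via (14.735,18.13): [(0, 34.678) (0, 23.8667) (22, 15.3015) (22, 45.62)]  |A|=452.4263
4. ⊥bis P1·P3 via (14.56,49.905): [(0, 34.678) (0, 23.8667) (22, 15.3015) (22, 45.62)]  |A|=452.4263
5. ⊥bis P1·P4 via (9.465,45.92): [(0, 34.678) (0, 23.8667) (22, 15.3015) (22, 45.62)]  |A|=452.4263
6. canonical 4-gon: [(0, 34.678) (0, 23.8667) (22, 15.3015) (22, 45.62)]
7. shoelace: 452.4263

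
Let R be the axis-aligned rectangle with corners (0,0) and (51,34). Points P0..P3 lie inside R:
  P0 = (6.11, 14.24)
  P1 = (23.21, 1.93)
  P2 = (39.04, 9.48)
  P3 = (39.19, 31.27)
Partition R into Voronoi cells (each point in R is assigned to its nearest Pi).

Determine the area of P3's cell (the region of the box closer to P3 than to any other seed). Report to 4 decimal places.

Area of P3's cell: 417.0189

1. box [0,51]×[0,34]: [(0, 0) (51, 0) (51, 34) (0, 34)]
2. ⊥bis P3·P0 via (22.65,22.755): [(34.3646, 0) (51, 0) (51, 34) (16.8609, 34)]  |A|=863.1666
3. ⊥bis P3·P1 via (31.2,16.6): [(23.7219, 20.673) (51, 5.816) (51, 34) (16.8609, 34)]  |A|=611.8906
4. ⊥bis P3·P2 via (39.115,20.375): [(23.7219, 20.673) (24.0789, 20.4785) (51, 20.2932) (51, 34) (16.8609, 34)]  |A|=417.0189
5. canonical 5-gon: [(23.7219, 20.673) (24.0789, 20.4785) (51, 20.2932) (51, 34) (16.8609, 34)]
6. shoelace: 417.0189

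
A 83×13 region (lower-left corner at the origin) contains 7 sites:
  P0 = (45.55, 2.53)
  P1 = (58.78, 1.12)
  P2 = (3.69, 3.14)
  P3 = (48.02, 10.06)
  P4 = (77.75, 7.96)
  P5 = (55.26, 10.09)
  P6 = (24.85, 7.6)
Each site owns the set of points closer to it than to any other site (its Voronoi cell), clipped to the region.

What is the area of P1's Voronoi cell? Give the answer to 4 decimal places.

Area of P1's cell: 109.3853

1. box [0,83]×[0,13]: [(0, 0) (83, 0) (83, 13) (0, 13)]
2. ⊥bis P1·P0 via (52.165,1.825): [(51.9705, 0) (83, 0) (83, 13) (53.356, 13)]  |A|=394.3778
3. ⊥bis P1·P2 via (31.235,2.13): [(51.9705, 0) (83, 0) (83, 13) (53.356, 13)]  |A|=394.3778
4. ⊥bis P1·P3 via (53.4,5.59): [(52.4436, 4.4389) (51.9705, 0) (83, 0) (83, 13) (59.5566, 13)]  |A|=367.8356
5. ⊥bis P1·P4 via (68.265,4.54): [(52.4436, 4.4389) (51.9705, 0) (69.902, 0) (65.2146, 13) (59.5566, 13)]  |A|=167.0932
6. ⊥bis P1·P5 via (57.02,5.605): [(52.3735, 3.7816) (51.9705, 0) (69.902, 0) (66.5347, 9.3388)]  |A|=109.3853
7. ⊥bis P1·P6 via (41.815,4.36): [(52.3735, 3.7816) (51.9705, 0) (69.902, 0) (66.5347, 9.3388)]  |A|=109.3853
8. canonical 4-gon: [(52.3735, 3.7816) (51.9705, 0) (69.902, 0) (66.5347, 9.3388)]
9. shoelace: 109.3853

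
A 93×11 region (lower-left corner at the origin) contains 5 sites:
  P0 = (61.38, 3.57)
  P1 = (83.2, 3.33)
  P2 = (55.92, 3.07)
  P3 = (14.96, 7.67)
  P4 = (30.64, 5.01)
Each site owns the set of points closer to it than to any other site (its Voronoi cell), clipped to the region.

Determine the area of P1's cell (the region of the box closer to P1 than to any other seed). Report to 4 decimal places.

Area of P1's cell: 227.5620

1. box [0,93]×[0,11]: [(0, 0) (93, 0) (93, 11) (0, 11)]
2. ⊥bis P1·P0 via (72.29,3.45): [(72.2521, 0) (93, 0) (93, 11) (72.373, 11)]  |A|=227.562
3. ⊥bis P1·P2 via (69.56,3.2): [(72.2521, 0) (93, 0) (93, 11) (72.373, 11)]  |A|=227.562
4. ⊥bis P1·P3 via (49.08,5.5): [(72.2521, 0) (93, 0) (93, 11) (72.373, 11)]  |A|=227.562
5. ⊥bis P1·P4 via (56.92,4.17): [(72.2521, 0) (93, 0) (93, 11) (72.373, 11)]  |A|=227.562
6. canonical 4-gon: [(72.2521, 0) (93, 0) (93, 11) (72.373, 11)]
7. shoelace: 227.562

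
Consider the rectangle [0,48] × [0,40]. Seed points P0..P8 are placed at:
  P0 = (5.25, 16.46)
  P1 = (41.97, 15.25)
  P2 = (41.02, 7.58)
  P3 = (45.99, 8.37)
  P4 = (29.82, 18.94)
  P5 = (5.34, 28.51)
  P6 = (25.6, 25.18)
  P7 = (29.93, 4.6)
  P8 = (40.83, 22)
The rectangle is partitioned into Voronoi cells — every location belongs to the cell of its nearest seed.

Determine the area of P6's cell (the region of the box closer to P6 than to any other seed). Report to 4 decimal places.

Area of P6's cell: 366.3127

1. box [0,48]×[0,40]: [(0, 0) (48, 0) (48, 40) (0, 40)]
2. ⊥bis P6·P0 via (15.425,20.82): [(24.3464, 0) (48, 0) (48, 40) (7.2063, 40)]  |A|=1288.9452
3. ⊥bis P6·P1 via (33.785,20.215): [(23.1774, 2.728) (45.7865, 40) (7.2063, 40)]  |A|=718.9801
4. ⊥bis P6·P2 via (33.31,16.38): [(21.69, 6.1993) (29.3588, 12.9182) (45.7865, 40) (7.2063, 40)]  |A|=700.6728
5. ⊥bis P6·P3 via (35.795,16.775): [(21.69, 6.1993) (29.3588, 12.9182) (45.7865, 40) (7.2063, 40)]  |A|=700.6728
6. ⊥bis P6·P4 via (27.71,22.06): [(17.7732, 15.3399) (39.9083, 30.3095) (45.7865, 40) (7.2063, 40)]  |A|=538.9478
7. ⊥bis P6·P5 via (15.47,26.845): [(14.7418, 22.4144) (17.7732, 15.3399) (39.9083, 30.3095) (45.7865, 40) (17.6322, 40)]  |A|=447.2756
8. ⊥bis P6·P7 via (27.765,14.89): [(14.7418, 22.4144) (17.7732, 15.3399) (39.9083, 30.3095) (45.7865, 40) (17.6322, 40)]  |A|=447.2756
9. ⊥bis P6·P8 via (33.215,23.59): [(14.7418, 22.4144) (17.7732, 15.3399) (33.7482, 26.1435) (36.6414, 40) (17.6322, 40)]  |A|=366.3127
10. canonical 5-gon: [(14.7418, 22.4144) (17.7732, 15.3399) (33.7482, 26.1435) (36.6414, 40) (17.6322, 40)]
11. shoelace: 366.3127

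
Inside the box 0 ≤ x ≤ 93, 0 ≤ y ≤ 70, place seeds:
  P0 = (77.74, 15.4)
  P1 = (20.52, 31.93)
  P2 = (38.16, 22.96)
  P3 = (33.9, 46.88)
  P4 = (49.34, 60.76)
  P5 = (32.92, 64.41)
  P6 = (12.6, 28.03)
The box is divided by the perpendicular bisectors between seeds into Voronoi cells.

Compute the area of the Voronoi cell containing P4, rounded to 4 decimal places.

Area of P4's cell: 1269.5202

1. box [0,93]×[0,70]: [(0, 0) (93, 0) (93, 70) (0, 70)]
2. ⊥bis P4·P0 via (63.54,38.08): [(0, 0) (2.7193, 0) (93, 56.525) (93, 70) (0, 70)]  |A|=3958.442
3. ⊥bis P4·P1 via (34.93,46.345): [(51.0319, 30.2487) (93, 56.525) (93, 70) (11.2668, 70)]  |A|=1907.2626
4. ⊥bis P4·P2 via (43.75,41.86): [(37.5957, 43.6802) (61.2911, 36.6719) (93, 56.525) (93, 70) (11.2668, 70)]  |A|=1795.2121
5. ⊥bis P4·P3 via (41.62,53.82): [(55.4942, 38.3865) (61.2911, 36.6719) (93, 56.525) (93, 70) (27.0748, 70)]  |A|=1379.4865
6. ⊥bis P4·P5 via (41.13,62.585): [(39.665, 55.9947) (55.4942, 38.3865) (61.2911, 36.6719) (93, 56.525) (93, 70) (42.7783, 70)]  |A|=1269.5202
7. ⊥bis P4·P6 via (30.97,44.395): [(39.665, 55.9947) (55.4942, 38.3865) (61.2911, 36.6719) (93, 56.525) (93, 70) (42.7783, 70)]  |A|=1269.5202
8. canonical 6-gon: [(39.665, 55.9947) (55.4942, 38.3865) (61.2911, 36.6719) (93, 56.525) (93, 70) (42.7783, 70)]
9. shoelace: 1269.5202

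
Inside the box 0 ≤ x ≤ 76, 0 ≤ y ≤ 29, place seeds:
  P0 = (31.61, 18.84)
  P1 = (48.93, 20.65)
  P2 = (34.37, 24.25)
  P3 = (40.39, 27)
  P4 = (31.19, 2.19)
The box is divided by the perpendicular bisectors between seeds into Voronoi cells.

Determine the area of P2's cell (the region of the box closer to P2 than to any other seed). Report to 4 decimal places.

Area of P2's cell: 101.1357

1. box [0,76]×[0,29]: [(0, 0) (76, 0) (76, 29) (0, 29)]
2. ⊥bis P2·P0 via (32.99,21.545): [(75.2213, 0) (76, 0) (76, 29) (18.3771, 29)]  |A|=846.8226
3. ⊥bis P2·P1 via (41.65,22.45): [(40.4813, 17.7232) (43.2695, 29) (18.3771, 29)]  |A|=140.3533
4. ⊥bis P2·P3 via (37.38,25.625): [(40.4813, 17.7232) (40.6598, 18.4452) (35.8383, 29) (18.3771, 29)]  |A|=101.1357
5. ⊥bis P2·P4 via (32.78,13.22): [(40.4813, 17.7232) (40.6598, 18.4452) (35.8383, 29) (18.3771, 29)]  |A|=101.1357
6. canonical 4-gon: [(40.4813, 17.7232) (40.6598, 18.4452) (35.8383, 29) (18.3771, 29)]
7. shoelace: 101.1357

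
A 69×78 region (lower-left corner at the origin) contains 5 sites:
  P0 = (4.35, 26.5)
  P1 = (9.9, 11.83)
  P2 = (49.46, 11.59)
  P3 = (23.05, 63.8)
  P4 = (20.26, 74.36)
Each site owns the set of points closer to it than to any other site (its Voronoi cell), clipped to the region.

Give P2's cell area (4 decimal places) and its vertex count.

Area of P2's cell: 1732.5498 (5 vertices)

1. box [0,69]×[0,78]: [(0, 0) (69, 0) (69, 78) (0, 78)]
2. ⊥bis P2·P0 via (26.905,19.045): [(20.6101, 0) (69, 0) (69, 78) (46.3911, 78)]  |A|=2768.9505
3. ⊥bis P2·P1 via (29.68,11.71): [(29.7772, 27.7349) (29.609, 0) (69, 0) (69, 78) (46.3911, 78)]  |A|=2644.1601
4. ⊥bis P2·P3 via (36.255,37.695): [(32.4297, 35.76) (29.7772, 27.7349) (29.609, 0) (69, 0) (69, 54.2588)]  |A|=1732.5498
5. ⊥bis P2·P4 via (34.86,42.975): [(32.4297, 35.76) (29.7772, 27.7349) (29.609, 0) (69, 0) (69, 54.2588)]  |A|=1732.5498
6. canonical 5-gon: [(32.4297, 35.76) (29.7772, 27.7349) (29.609, 0) (69, 0) (69, 54.2588)]
7. shoelace: 1732.5498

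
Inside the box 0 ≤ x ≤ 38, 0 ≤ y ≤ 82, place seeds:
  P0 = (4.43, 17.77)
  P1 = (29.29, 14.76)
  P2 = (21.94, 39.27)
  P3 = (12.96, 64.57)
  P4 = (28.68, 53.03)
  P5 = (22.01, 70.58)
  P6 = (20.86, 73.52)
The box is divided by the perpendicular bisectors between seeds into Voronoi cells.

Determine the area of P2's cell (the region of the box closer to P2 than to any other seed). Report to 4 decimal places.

1. box [0,38]×[0,82]: [(0, 0) (38, 0) (38, 82) (0, 82)]
2. ⊥bis P2·P0 via (13.185,28.52): [(0, 39.2581) (38, 8.3102) (38, 82) (0, 82)]  |A|=2212.2021
3. ⊥bis P2·P1 via (25.615,27.015): [(0, 39.2581) (17.8808, 24.6957) (38, 30.729) (38, 82) (0, 82)]  |A|=1986.6778
4. ⊥bis P2·P3 via (17.45,51.92): [(0, 45.7263) (0, 39.2581) (17.8808, 24.6957) (38, 30.729) (38, 59.214)]  |A|=864.5438
5. ⊥bis P2·P4 via (25.31,46.15): [(15.1772, 51.1133) (0, 45.7263) (0, 39.2581) (17.8808, 24.6957) (38, 30.729) (38, 39.9341)]  |A|=644.5331
6. ⊥bis P2·P5 via (21.975,54.925): [(15.1772, 51.1133) (0, 45.7263) (0, 39.2581) (17.8808, 24.6957) (38, 30.729) (38, 39.9341)]  |A|=644.5331
7. ⊥bis P2·P6 via (21.4,56.395): [(15.1772, 51.1133) (0, 45.7263) (0, 39.2581) (17.8808, 24.6957) (38, 30.729) (38, 39.9341)]  |A|=644.5331
8. canonical 6-gon: [(15.1772, 51.1133) (0, 45.7263) (0, 39.2581) (17.8808, 24.6957) (38, 30.729) (38, 39.9341)]
9. shoelace: 644.5331

Area of P2's cell: 644.5331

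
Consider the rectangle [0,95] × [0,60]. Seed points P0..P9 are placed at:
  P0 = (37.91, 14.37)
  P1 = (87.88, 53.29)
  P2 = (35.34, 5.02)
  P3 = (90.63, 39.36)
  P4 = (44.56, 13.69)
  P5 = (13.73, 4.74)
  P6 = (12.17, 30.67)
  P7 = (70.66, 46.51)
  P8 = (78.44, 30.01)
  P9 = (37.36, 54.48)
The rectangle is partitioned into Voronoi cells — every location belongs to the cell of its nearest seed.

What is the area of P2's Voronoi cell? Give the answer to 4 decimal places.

Area of P2's cell: 209.2325

1. box [0,95]×[0,60]: [(0, 0) (95, 0) (95, 60) (0, 60)]
2. ⊥bis P2·P0 via (36.625,9.695): [(0, 19.762) (0, 0) (71.8967, 0)]  |A|=710.4105
3. ⊥bis P2·P1 via (61.61,29.155): [(0, 19.762) (0, 0) (71.8967, 0)]  |A|=710.4105
4. ⊥bis P2·P3 via (62.985,22.19): [(0, 19.762) (0, 0) (71.8967, 0)]  |A|=710.4105
5. ⊥bis P2·P4 via (39.95,9.355): [(40.6778, 8.581) (0, 19.762) (0, 0) (48.7469, 0)]  |A|=611.0862
6. ⊥bis P2·P5 via (24.535,4.88): [(40.6778, 8.581) (24.4292, 13.0472) (24.5982, 0) (48.7469, 0)]  |A|=209.2325
7. ⊥bis P2·P6 via (23.755,17.845): [(40.6778, 8.581) (24.4292, 13.0472) (24.5982, 0) (48.7469, 0)]  |A|=209.2325
8. ⊥bis P2·P7 via (53,25.765): [(40.6778, 8.581) (24.4292, 13.0472) (24.5982, 0) (48.7469, 0)]  |A|=209.2325
9. ⊥bis P2·P8 via (56.89,17.515): [(40.6778, 8.581) (24.4292, 13.0472) (24.5982, 0) (48.7469, 0)]  |A|=209.2325
10. ⊥bis P2·P9 via (36.35,29.75): [(40.6778, 8.581) (24.4292, 13.0472) (24.5982, 0) (48.7469, 0)]  |A|=209.2325
11. canonical 4-gon: [(40.6778, 8.581) (24.4292, 13.0472) (24.5982, 0) (48.7469, 0)]
12. shoelace: 209.2325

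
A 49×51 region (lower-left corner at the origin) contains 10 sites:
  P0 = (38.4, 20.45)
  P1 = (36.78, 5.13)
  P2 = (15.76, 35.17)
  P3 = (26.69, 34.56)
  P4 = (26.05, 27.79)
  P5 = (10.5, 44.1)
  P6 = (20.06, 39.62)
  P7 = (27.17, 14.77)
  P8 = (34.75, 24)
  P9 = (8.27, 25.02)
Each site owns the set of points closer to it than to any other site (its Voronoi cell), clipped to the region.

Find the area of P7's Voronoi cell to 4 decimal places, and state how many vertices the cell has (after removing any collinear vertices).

Area of P7's cell: 367.3736 (6 vertices)

1. box [0,49]×[0,51]: [(0, 0) (49, 0) (49, 51) (0, 51)]
2. ⊥bis P7·P0 via (32.785,17.61): [(0, 0) (41.6919, 0) (15.8967, 51) (0, 51)]  |A|=1468.5109
3. ⊥bis P7·P1 via (31.975,9.95): [(0, 0) (21.9939, 0) (35.0891, 13.0545) (15.8967, 51) (0, 51)]  |A|=1339.9377
4. ⊥bis P7·P2 via (21.465,24.97): [(0, 12.9643) (0, 0) (21.9939, 0) (35.0891, 13.0545) (27.3871, 28.2823)]  |A|=638.5262
5. ⊥bis P7·P3 via (26.93,24.665): [(20.6472, 24.5126) (0, 12.9643) (0, 0) (21.9939, 0) (35.0891, 13.0545) (29.189, 24.7198)]  |A|=623.1245
6. ⊥bis P7·P4 via (26.61,21.28): [(12.7334, 20.0863) (0, 12.9643) (0, 0) (21.9939, 0) (35.0891, 13.0545) (30.7487, 21.636)]  |A|=576.0542
7. ⊥bis P7·P5 via (18.835,29.435): [(12.7334, 20.0863) (0, 12.9643) (0, 0) (21.9939, 0) (35.0891, 13.0545) (30.7487, 21.636)]  |A|=576.0542
8. ⊥bis P7·P6 via (23.615,27.195): [(12.7334, 20.0863) (0, 12.9643) (0, 0) (21.9939, 0) (35.0891, 13.0545) (30.7487, 21.636)]  |A|=576.0542
9. ⊥bis P7·P8 via (30.96,19.385): [(28.4588, 21.439) (12.7334, 20.0863) (0, 12.9643) (0, 0) (21.9939, 0) (35.0891, 13.0545) (32.546, 18.0825)]  |A|=571.8087
10. ⊥bis P7·P9 via (17.72,19.895): [(28.4588, 21.439) (18.0729, 20.5456) (6.9304, 0) (21.9939, 0) (35.0891, 13.0545) (32.546, 18.0825)]  |A|=367.3736
11. canonical 6-gon: [(28.4588, 21.439) (18.0729, 20.5456) (6.9304, 0) (21.9939, 0) (35.0891, 13.0545) (32.546, 18.0825)]
12. shoelace: 367.3736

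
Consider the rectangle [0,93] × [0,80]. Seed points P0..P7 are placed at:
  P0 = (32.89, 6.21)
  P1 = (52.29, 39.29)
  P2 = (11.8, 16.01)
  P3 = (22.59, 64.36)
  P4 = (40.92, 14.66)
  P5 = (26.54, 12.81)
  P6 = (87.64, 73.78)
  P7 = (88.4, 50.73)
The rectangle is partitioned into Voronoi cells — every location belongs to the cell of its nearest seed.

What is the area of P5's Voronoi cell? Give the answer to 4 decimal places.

Area of P5's cell: 379.4522

1. box [0,93]×[0,80]: [(0, 0) (93, 0) (93, 80) (0, 80)]
2. ⊥bis P5·P0 via (29.715,9.51): [(0, 0) (19.8306, 0) (93, 70.3978) (93, 80) (0, 80)]  |A|=4864.5158
3. ⊥bis P5·P1 via (39.415,26.05): [(0, 64.3784) (0, 0) (19.8306, 0) (43.1406, 22.4271)]  |A|=1611.0336
4. ⊥bis P5·P2 via (19.17,14.41): [(24.7855, 40.2762) (16.0416, 0) (19.8306, 0) (43.1406, 22.4271)]  |A|=490.1608
5. ⊥bis P5·P3 via (24.565,38.585): [(26.3815, 38.7242) (24.4158, 38.5736) (16.0416, 0) (19.8306, 0) (43.1406, 22.4271)]  |A|=488.5152
6. ⊥bis P5·P4 via (33.73,13.735): [(31.1062, 34.1297) (26.3815, 38.7242) (24.4158, 38.5736) (16.0416, 0) (19.8306, 0) (33.7715, 13.4128)]  |A|=379.4522
7. ⊥bis P5·P6 via (57.09,43.295): [(31.1062, 34.1297) (26.3815, 38.7242) (24.4158, 38.5736) (16.0416, 0) (19.8306, 0) (33.7715, 13.4128)]  |A|=379.4522
8. ⊥bis P5·P7 via (57.47,31.77): [(31.1062, 34.1297) (26.3815, 38.7242) (24.4158, 38.5736) (16.0416, 0) (19.8306, 0) (33.7715, 13.4128)]  |A|=379.4522
9. canonical 6-gon: [(31.1062, 34.1297) (26.3815, 38.7242) (24.4158, 38.5736) (16.0416, 0) (19.8306, 0) (33.7715, 13.4128)]
10. shoelace: 379.4522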